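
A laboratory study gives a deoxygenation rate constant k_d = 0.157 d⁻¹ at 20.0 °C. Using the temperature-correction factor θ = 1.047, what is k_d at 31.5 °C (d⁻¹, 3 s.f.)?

k_d(T₂) = k_d(T₁) · θ^(T₂−T₁) = 0.157 × 1.047^(31.5−20.0)
= 0.157 × 1.047^11.5 = 0.157 × 1.696 = 0.2662 d⁻¹.

k_d ≈ 0.266 d⁻¹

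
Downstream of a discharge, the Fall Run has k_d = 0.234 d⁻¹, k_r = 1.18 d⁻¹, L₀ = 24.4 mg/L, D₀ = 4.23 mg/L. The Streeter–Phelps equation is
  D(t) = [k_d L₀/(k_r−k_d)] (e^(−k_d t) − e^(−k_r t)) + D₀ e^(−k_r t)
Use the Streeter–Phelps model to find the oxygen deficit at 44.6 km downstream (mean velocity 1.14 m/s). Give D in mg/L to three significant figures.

D ≈ 4.37 mg/L

Travel time t = x/v = 44.6 km / (1.14 m/s) = 44600 m / 1.14 m/s = 39120 s = 0.4528 d.
k_d L₀/(k_r−k_d) = 0.234×24.4/(1.18−0.234) = 5.710/0.9460 = 6.036 mg/L.
e^(−k_d t) = e^(−0.234×0.4528) = 0.8995; e^(−k_r t) = e^(−1.18×0.4528) = 0.5861.
D = 6.036 × (0.8995 − 0.5861) + 4.23 × 0.5861 = 1.891 + 2.479 = 4.371 mg/L.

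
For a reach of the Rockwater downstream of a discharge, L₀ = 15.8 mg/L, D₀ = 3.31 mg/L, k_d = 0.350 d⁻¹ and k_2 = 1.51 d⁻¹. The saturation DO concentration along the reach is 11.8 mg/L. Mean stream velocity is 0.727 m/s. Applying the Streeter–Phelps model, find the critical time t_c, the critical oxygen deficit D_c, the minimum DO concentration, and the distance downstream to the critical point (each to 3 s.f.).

With k_2/k_d = 4.314 and 1 − D₀(k_2−k_d)/(k_d L₀) = 0.3057,
t_c = ln(4.314 × 0.3057) / (1.51 − 0.350) = ln(1.319) / 1.160 = 0.2767/1.160 = 0.2385 d.
D_c = (k_d/k_2) L₀ e^(−k_d t_c) = (0.350/1.51) × 15.8 × e^(−0.350×0.2385) = 0.2318 × 15.8 × 0.9199 = 3.369 mg/L.
Minimum DO = C_s − D_c = 11.8 − 3.369 = 8.431 mg/L.
x_c = v t_c = 0.727 m/s × 0.2385 d × 86400 s/d = 14980 m ≈ 15.0 km.

t_c ≈ 0.239 d; D_c ≈ 3.37 mg/L; min DO ≈ 8.43 mg/L; x_c ≈ 15.0 km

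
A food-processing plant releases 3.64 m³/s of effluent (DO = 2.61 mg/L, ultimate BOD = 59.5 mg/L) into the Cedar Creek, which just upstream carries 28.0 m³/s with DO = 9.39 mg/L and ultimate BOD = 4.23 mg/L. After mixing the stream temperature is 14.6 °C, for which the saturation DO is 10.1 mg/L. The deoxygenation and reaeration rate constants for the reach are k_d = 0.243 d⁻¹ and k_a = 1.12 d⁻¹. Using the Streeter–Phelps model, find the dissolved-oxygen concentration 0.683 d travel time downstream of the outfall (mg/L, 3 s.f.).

DO ≈ 8.29 mg/L

Mixed DO = (28.0×9.39 + 3.64×2.61)/(28.0+3.64) = 272.4/31.64 = 8.610 mg/L.
Mixed L₀ = (28.0×4.23 + 3.64×59.5)/(31.64) = 335.0/31.64 = 10.59 mg/L.
Initial deficit D₀ = C_s − DO₀ = 10.1 − 8.610 = 1.490 mg/L.
D(0.683) = [0.243×10.59/(1.12−0.243)](e^(−0.243×0.683) − e^(−1.12×0.683)) + 1.490 e^(−1.12×0.683)
= 2.934 × (0.8471 − 0.4654) + 1.490 × 0.4654 = 1.813 mg/L.
DO = 10.1 − 1.813 = 8.287 mg/L.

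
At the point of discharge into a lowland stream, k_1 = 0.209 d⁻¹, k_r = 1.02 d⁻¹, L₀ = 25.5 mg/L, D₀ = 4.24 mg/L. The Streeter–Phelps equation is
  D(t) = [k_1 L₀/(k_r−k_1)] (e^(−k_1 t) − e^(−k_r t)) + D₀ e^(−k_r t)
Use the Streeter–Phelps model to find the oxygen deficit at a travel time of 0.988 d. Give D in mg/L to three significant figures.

k_1 L₀/(k_r−k_1) = 0.209×25.5/(1.02−0.209) = 5.329/0.8110 = 6.572 mg/L.
e^(−k_1 t) = e^(−0.209×0.9880) = 0.8134; e^(−k_r t) = e^(−1.02×0.9880) = 0.3650.
D = 6.572 × (0.8134 − 0.3650) + 4.24 × 0.3650 = 2.947 + 1.548 = 4.494 mg/L.

D ≈ 4.49 mg/L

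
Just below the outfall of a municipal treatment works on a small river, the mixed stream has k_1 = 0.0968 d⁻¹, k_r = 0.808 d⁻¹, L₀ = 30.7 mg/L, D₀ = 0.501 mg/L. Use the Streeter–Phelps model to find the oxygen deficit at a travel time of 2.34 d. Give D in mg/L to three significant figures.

D ≈ 2.78 mg/L

k_1 L₀/(k_r−k_1) = 0.0968×30.7/(0.808−0.0968) = 2.972/0.7112 = 4.179 mg/L.
e^(−k_1 t) = e^(−0.0968×2.340) = 0.7973; e^(−k_r t) = e^(−0.808×2.340) = 0.1510.
D = 4.179 × (0.7973 − 0.1510) + 0.501 × 0.1510 = 2.701 + 0.07563 = 2.776 mg/L.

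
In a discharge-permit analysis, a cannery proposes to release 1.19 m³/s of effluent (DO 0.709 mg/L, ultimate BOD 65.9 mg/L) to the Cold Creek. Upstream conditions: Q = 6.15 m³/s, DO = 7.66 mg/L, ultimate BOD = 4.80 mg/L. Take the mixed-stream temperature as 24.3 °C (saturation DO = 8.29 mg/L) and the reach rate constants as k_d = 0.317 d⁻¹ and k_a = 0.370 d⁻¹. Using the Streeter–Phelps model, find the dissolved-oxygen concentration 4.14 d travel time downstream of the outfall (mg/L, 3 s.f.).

DO ≈ 3.25 mg/L

Mixed DO = (6.15×7.66 + 1.19×0.709)/(6.15+1.19) = 47.95/7.340 = 6.533 mg/L.
Mixed L₀ = (6.15×4.80 + 1.19×65.9)/(7.340) = 107.9/7.340 = 14.71 mg/L.
Initial deficit D₀ = C_s − DO₀ = 8.29 − 6.533 = 1.757 mg/L.
D(4.14) = [0.317×14.71/(0.370−0.317)](e^(−0.317×4.14) − e^(−0.370×4.14)) + 1.757 e^(−0.370×4.14)
= 87.96 × (0.2692 − 0.2161) + 1.757 × 0.2161 = 5.044 mg/L.
DO = 8.29 − 5.044 = 3.246 mg/L.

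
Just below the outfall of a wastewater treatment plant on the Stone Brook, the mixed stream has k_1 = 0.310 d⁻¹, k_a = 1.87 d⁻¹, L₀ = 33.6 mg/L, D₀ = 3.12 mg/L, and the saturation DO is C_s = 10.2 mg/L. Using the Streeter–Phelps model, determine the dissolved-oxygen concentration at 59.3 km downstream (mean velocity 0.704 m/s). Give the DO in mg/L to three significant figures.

DO ≈ 5.84 mg/L

Travel time t = x/v = 59.3 km / (0.704 m/s) = 59300 m / 0.704 m/s = 84230 s = 0.9749 d.
k_1 L₀/(k_a−k_1) = 0.310×33.6/(1.87−0.310) = 10.42/1.560 = 6.677 mg/L.
e^(−k_1 t) = e^(−0.310×0.9749) = 0.7392; e^(−k_a t) = e^(−1.87×0.9749) = 0.1615.
D = 6.677 × (0.7392 − 0.1615) + 3.12 × 0.1615 = 3.857 + 0.5040 = 4.361 mg/L.
DO = C_s − D = 10.2 − 4.361 = 5.839 mg/L.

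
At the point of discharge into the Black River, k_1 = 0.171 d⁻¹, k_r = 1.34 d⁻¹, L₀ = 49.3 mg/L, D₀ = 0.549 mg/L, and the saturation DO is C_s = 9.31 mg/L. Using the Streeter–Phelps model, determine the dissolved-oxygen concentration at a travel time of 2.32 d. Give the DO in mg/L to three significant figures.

k_1 L₀/(k_r−k_1) = 0.171×49.3/(1.34−0.171) = 8.430/1.169 = 7.212 mg/L.
e^(−k_1 t) = e^(−0.171×2.320) = 0.6725; e^(−k_r t) = e^(−1.34×2.320) = 0.04465.
D = 7.212 × (0.6725 − 0.04465) + 0.549 × 0.04465 = 4.528 + 0.02452 = 4.552 mg/L.
DO = C_s − D = 9.31 − 4.552 = 4.758 mg/L.

DO ≈ 4.76 mg/L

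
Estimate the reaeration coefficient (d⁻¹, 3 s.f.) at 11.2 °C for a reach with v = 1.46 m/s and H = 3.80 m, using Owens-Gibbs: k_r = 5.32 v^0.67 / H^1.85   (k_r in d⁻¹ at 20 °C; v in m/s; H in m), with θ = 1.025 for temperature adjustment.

k_r(20) = 5.32 × 1.46^0.67 / 3.80^1.85 = 5.32 × 1.289 / 11.82 = 0.5800 d⁻¹.
k_r(11.2) = 0.5800 × 1.025^(11.2−20) = 0.5800 × 0.8047 = 0.4667 d⁻¹.

k_r ≈ 0.467 d⁻¹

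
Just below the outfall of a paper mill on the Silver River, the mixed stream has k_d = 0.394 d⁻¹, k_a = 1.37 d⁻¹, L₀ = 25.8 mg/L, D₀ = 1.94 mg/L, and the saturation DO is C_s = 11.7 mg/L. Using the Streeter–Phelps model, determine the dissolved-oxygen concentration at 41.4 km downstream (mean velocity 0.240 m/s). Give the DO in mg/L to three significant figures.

Travel time t = x/v = 41.4 km / (0.240 m/s) = 41400 m / 0.240 m/s = 172500 s = 1.997 d.
k_d L₀/(k_a−k_d) = 0.394×25.8/(1.37−0.394) = 10.17/0.9760 = 10.42 mg/L.
e^(−k_d t) = e^(−0.394×1.997) = 0.4554; e^(−k_a t) = e^(−1.37×1.997) = 0.06488.
D = 10.42 × (0.4554 − 0.06488) + 1.94 × 0.06488 = 4.067 + 0.1259 = 4.193 mg/L.
DO = C_s − D = 11.7 − 4.193 = 7.507 mg/L.

DO ≈ 7.51 mg/L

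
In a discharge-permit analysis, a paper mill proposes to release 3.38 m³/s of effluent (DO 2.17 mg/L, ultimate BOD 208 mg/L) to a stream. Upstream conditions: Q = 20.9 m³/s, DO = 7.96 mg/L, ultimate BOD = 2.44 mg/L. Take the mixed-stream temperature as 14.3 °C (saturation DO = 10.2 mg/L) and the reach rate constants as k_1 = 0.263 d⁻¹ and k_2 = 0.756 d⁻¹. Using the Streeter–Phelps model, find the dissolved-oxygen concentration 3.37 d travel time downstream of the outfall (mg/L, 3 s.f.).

DO ≈ 4.43 mg/L

Mixed DO = (20.9×7.96 + 3.38×2.17)/(20.9+3.38) = 173.7/24.28 = 7.154 mg/L.
Mixed L₀ = (20.9×2.44 + 3.38×208)/(24.28) = 754.0/24.28 = 31.06 mg/L.
Initial deficit D₀ = C_s − DO₀ = 10.2 − 7.154 = 3.046 mg/L.
D(3.37) = [0.263×31.06/(0.756−0.263)](e^(−0.263×3.37) − e^(−0.756×3.37)) + 3.046 e^(−0.756×3.37)
= 16.57 × (0.4122 − 0.07826) + 3.046 × 0.07826 = 5.770 mg/L.
DO = 10.2 − 5.770 = 4.430 mg/L.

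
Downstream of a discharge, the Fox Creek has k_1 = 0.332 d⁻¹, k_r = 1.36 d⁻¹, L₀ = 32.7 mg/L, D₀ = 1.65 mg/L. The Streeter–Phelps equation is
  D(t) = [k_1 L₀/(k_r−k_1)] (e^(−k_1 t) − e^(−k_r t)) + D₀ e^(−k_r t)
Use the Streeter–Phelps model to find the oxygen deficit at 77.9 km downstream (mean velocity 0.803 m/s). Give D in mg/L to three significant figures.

D ≈ 5.34 mg/L

Travel time t = x/v = 77.9 km / (0.803 m/s) = 77900 m / 0.803 m/s = 97010 s = 1.123 d.
k_1 L₀/(k_r−k_1) = 0.332×32.7/(1.36−0.332) = 10.86/1.028 = 10.56 mg/L.
e^(−k_1 t) = e^(−0.332×1.123) = 0.6888; e^(−k_r t) = e^(−1.36×1.123) = 0.2172.
D = 10.56 × (0.6888 − 0.2172) + 1.65 × 0.2172 = 4.981 + 0.3583 = 5.339 mg/L.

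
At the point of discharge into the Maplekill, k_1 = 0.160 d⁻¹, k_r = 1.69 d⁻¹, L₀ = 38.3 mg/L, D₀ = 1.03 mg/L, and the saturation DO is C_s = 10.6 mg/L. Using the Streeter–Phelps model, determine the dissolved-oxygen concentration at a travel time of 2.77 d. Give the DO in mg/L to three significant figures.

DO ≈ 8.06 mg/L

k_1 L₀/(k_r−k_1) = 0.160×38.3/(1.69−0.160) = 6.128/1.530 = 4.005 mg/L.
e^(−k_1 t) = e^(−0.160×2.770) = 0.6420; e^(−k_r t) = e^(−1.69×2.770) = 0.009267.
D = 4.005 × (0.6420 − 0.009267) + 1.03 × 0.009267 = 2.534 + 0.009545 = 2.544 mg/L.
DO = C_s − D = 10.6 − 2.544 = 8.056 mg/L.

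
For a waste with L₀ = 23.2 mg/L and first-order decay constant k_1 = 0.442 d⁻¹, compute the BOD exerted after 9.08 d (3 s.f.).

y_t = L₀(1 − e^(−k_1 t)) = 23.2 × (1 − e^(−0.442×9.08))
= 23.2 × (1 − 0.01807) = 23.2 × 0.9819 = 22.78 mg/L.

y ≈ 22.8 mg/L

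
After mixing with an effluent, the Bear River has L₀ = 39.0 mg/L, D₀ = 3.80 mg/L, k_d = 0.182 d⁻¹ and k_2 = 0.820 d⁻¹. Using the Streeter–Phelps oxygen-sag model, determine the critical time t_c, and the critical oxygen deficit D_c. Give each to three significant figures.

t_c ≈ 1.70 d; D_c ≈ 6.35 mg/L

t_c = [1/(k_2−k_d)] ln[(k_2/k_d)(1 − D₀(k_2−k_d)/(k_d L₀))]
= [1/(0.820−0.182)] ln[(0.820/0.182)(1 − 3.80×0.6380/(0.182×39.0))]
= (1/0.6380) ln[4.505 × 0.6584] = 1.567 × ln(2.967) = 1.567 × 1.087 = 1.704 d.
D_c = (k_d/k_2) L₀ e^(−k_d t_c) = (0.182/0.820) × 39.0 × e^(−0.182×1.704) = 0.2220 × 39.0 × 0.7333 = 6.348 mg/L.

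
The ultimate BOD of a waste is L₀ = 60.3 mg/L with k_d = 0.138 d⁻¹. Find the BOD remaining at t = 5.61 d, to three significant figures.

L_t = L₀ e^(−k_d t) = 60.3 × e^(−0.138×5.61) = 60.3 × 0.4611 = 27.80 mg/L.

L ≈ 27.8 mg/L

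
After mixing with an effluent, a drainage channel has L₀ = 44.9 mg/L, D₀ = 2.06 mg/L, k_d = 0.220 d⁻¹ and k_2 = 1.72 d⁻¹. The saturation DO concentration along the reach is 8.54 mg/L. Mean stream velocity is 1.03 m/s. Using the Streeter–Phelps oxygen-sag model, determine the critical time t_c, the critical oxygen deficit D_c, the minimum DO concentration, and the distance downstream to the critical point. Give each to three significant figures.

At the critical point dD/dt = 0, so k_d L₀ e^(−k_d t) = k_2 D. Substituting D(t) from the Streeter–Phelps equation and solving for t gives
t_c = ln[(k_2/k_d)(1 − D₀(k_2−k_d)/(k_d L₀))] / (k_2−k_d).
Here k_2−k_d = 1.500 d⁻¹ and 1 − D₀(k_2−k_d)/(k_d L₀) = 1 − 2.06×1.500/(0.220×44.9) = 0.6872, so
t_c = ln(7.818 × 0.6872) / 1.500 = 1.681 / 1.500 = 1.121 d.
D_c = (k_d/k_2) L₀ e^(−k_d t_c) = (0.220/1.72) × 44.9 × e^(−0.220×1.121) = 0.1279 × 44.9 × 0.7815 = 4.488 mg/L.
Minimum DO = C_s − D_c = 8.54 − 4.488 = 4.052 mg/L.
x_c = v t_c = 1.03 m/s × 1.121 d × 86400 s/d = 99750 m ≈ 99.7 km.

t_c ≈ 1.12 d; D_c ≈ 4.49 mg/L; min DO ≈ 4.05 mg/L; x_c ≈ 99.7 km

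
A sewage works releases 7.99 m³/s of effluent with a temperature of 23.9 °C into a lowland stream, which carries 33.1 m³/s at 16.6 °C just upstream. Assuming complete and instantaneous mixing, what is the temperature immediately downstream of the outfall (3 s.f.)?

Flow-weighted mixing: C = (Q_r C_r + Q_w C_w)/(Q_r + Q_w)
= (33.1×16.6 + 7.99×23.9)/(33.1 + 7.99) = 740.4/41.09 = 18.02 °C.

18.0 °C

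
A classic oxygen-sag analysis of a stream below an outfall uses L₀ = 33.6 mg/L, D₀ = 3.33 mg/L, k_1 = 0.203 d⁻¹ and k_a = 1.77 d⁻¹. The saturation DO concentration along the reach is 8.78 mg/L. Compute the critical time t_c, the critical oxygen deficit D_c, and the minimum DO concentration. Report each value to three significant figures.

t_c ≈ 0.458 d; D_c ≈ 3.51 mg/L; min DO ≈ 5.27 mg/L

t_c = [1/(k_a−k_1)] ln[(k_a/k_1)(1 − D₀(k_a−k_1)/(k_1 L₀))]
= [1/(1.77−0.203)] ln[(1.77/0.203)(1 − 3.33×1.567/(0.203×33.6))]
= (1/1.567) ln[8.719 × 0.2350] = 0.6382 × ln(2.049) = 0.6382 × 0.7172 = 0.4577 d.
L(t_c) = L₀ e^(−k_1 t_c) = 33.6 × 0.9113 = 30.62 mg/L, and at the critical point k_a D_c = k_1 L, so D_c = (0.203/1.77) × 30.62 = 3.512 mg/L.
Minimum DO = C_s − D_c = 8.78 − 3.512 = 5.268 mg/L.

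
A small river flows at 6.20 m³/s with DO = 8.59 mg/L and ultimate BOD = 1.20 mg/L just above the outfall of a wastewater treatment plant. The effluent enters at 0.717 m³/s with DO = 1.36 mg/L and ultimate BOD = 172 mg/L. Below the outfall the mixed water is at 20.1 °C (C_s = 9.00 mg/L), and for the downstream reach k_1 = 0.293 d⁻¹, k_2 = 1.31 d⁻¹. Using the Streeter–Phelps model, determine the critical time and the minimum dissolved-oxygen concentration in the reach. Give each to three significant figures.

Mixed DO = (6.20×8.59 + 0.717×1.36)/(6.20+0.717) = 54.23/6.917 = 7.841 mg/L.
Mixed L₀ = (6.20×1.20 + 0.717×172)/(6.917) = 130.8/6.917 = 18.90 mg/L.
Initial deficit D₀ = C_s − DO₀ = 9.00 − 7.841 = 1.159 mg/L.
t_c = (1/1.017) ln[(1.31/0.293)(1 − 1.159×1.017/(0.293×18.90))] = 0.9833 × ln(3.519) = 1.237 d.
D_c = (0.293/1.31) × 18.90 × e^(−0.293×1.237) = 0.2237 × 18.90 × 0.6959 = 2.943 mg/L.
Minimum DO = 9.00 − 2.943 = 6.057 mg/L.

t_c ≈ 1.24 d; minimum DO ≈ 6.06 mg/L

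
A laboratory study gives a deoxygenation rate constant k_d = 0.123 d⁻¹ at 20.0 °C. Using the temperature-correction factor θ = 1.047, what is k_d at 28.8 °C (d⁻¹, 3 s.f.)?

k_d ≈ 0.184 d⁻¹

k_d(T₂) = k_d(T₁) · θ^(T₂−T₁) = 0.123 × 1.047^(28.8−20.0)
= 0.123 × 1.047^8.80 = 0.123 × 1.498 = 0.1843 d⁻¹.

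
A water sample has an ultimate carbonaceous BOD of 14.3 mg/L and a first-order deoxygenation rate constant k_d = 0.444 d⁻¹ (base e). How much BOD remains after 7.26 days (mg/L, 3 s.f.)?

L ≈ 0.569 mg/L

L_t = L₀ e^(−k_d t) = 14.3 × e^(−0.444×7.26) = 14.3 × 0.03982 = 0.5694 mg/L.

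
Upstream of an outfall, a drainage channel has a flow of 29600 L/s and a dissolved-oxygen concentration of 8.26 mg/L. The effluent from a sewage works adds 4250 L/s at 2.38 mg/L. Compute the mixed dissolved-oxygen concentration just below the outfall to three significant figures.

7.52 mg/L

Flow-weighted mixing: C = (Q_r C_r + Q_w C_w)/(Q_r + Q_w)
= (29600×8.26 + 4250×2.38)/(29600 + 4250) = 254600/33850 = 7.522 mg/L.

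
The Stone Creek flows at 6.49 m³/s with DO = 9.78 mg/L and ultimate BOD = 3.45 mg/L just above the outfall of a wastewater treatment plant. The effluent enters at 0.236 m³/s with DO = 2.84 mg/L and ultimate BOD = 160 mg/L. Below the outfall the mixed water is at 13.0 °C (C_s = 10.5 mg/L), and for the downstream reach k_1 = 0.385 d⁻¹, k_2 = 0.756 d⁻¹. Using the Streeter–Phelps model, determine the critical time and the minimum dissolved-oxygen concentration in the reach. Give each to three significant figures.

t_c ≈ 1.52 d; minimum DO ≈ 7.97 mg/L

Mixed DO = (6.49×9.78 + 0.236×2.84)/(6.49+0.236) = 64.14/6.726 = 9.536 mg/L.
Mixed L₀ = (6.49×3.45 + 0.236×160)/(6.726) = 60.15/6.726 = 8.943 mg/L.
Initial deficit D₀ = C_s − DO₀ = 10.5 − 9.536 = 0.9635 mg/L.
t_c = (1/0.3710) ln[(0.756/0.385)(1 − 0.9635×0.3710/(0.385×8.943))] = 2.695 × ln(1.760) = 1.523 d.
D_c = (0.385/0.756) × 8.943 × e^(−0.385×1.523) = 0.5093 × 8.943 × 0.5563 = 2.533 mg/L.
Minimum DO = 10.5 − 2.533 = 7.967 mg/L.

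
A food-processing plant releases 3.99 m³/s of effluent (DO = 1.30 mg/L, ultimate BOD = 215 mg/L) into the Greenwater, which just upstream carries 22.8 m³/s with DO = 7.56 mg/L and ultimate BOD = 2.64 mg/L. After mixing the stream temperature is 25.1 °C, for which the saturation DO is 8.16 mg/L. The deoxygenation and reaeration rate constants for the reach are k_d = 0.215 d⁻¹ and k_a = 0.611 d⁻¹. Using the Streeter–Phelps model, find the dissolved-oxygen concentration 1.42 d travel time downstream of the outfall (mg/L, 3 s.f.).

Mixed DO = (22.8×7.56 + 3.99×1.30)/(22.8+3.99) = 177.6/26.79 = 6.628 mg/L.
Mixed L₀ = (22.8×2.64 + 3.99×215)/(26.79) = 918.0/26.79 = 34.27 mg/L.
Initial deficit D₀ = C_s − DO₀ = 8.16 − 6.628 = 1.532 mg/L.
D(1.42) = [0.215×34.27/(0.611−0.215)](e^(−0.215×1.42) − e^(−0.611×1.42)) + 1.532 e^(−0.611×1.42)
= 18.61 × (0.7369 − 0.4199) + 1.532 × 0.4199 = 6.540 mg/L.
DO = 8.16 − 6.540 = 1.620 mg/L.

DO ≈ 1.62 mg/L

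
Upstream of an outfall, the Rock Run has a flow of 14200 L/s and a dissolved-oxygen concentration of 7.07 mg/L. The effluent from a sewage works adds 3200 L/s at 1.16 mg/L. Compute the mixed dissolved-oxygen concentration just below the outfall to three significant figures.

Flow-weighted mixing: C = (Q_r C_r + Q_w C_w)/(Q_r + Q_w)
= (14200×7.07 + 3200×1.16)/(14200 + 3200) = 104100/17400 = 5.983 mg/L.

5.98 mg/L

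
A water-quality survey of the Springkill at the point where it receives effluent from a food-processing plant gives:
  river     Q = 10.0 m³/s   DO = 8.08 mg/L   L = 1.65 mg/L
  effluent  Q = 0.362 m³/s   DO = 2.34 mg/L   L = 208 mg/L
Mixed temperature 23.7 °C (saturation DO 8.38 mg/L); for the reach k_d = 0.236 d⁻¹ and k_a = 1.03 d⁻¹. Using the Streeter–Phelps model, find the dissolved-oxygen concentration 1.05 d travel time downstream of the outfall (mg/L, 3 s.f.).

Mixed DO = (10.0×8.08 + 0.362×2.34)/(10.0+0.362) = 81.65/10.36 = 7.879 mg/L.
Mixed L₀ = (10.0×1.65 + 0.362×208)/(10.36) = 91.80/10.36 = 8.859 mg/L.
Initial deficit D₀ = C_s − DO₀ = 8.38 − 7.879 = 0.5005 mg/L.
D(1.05) = [0.236×8.859/(1.03−0.236)](e^(−0.236×1.05) − e^(−1.03×1.05)) + 0.5005 e^(−1.03×1.05)
= 2.633 × (0.7805 − 0.3391) + 0.5005 × 0.3391 = 1.332 mg/L.
DO = 8.38 − 1.332 = 7.048 mg/L.

DO ≈ 7.05 mg/L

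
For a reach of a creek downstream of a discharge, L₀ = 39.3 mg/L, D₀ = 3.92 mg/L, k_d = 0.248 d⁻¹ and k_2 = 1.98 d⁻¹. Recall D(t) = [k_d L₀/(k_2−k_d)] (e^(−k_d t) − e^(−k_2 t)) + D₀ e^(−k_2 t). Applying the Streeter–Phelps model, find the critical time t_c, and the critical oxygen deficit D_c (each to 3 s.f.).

t_c ≈ 0.511 d; D_c ≈ 4.34 mg/L

t_c = [1/(k_2−k_d)] ln[(k_2/k_d)(1 − D₀(k_2−k_d)/(k_d L₀))]
= [1/(1.98−0.248)] ln[(1.98/0.248)(1 − 3.92×1.732/(0.248×39.3))]
= (1/1.732) ln[7.984 × 0.3034] = 0.5774 × ln(2.422) = 0.5774 × 0.8847 = 0.5108 d.
D_c = (k_d/k_2) L₀ e^(−k_d t_c) = (0.248/1.98) × 39.3 × e^(−0.248×0.5108) = 0.1253 × 39.3 × 0.8810 = 4.337 mg/L.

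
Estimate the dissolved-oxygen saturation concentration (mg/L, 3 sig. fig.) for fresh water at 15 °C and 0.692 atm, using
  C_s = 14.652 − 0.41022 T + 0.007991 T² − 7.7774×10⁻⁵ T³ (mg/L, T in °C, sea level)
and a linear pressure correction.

C_s ≈ 6.94 mg/L

At sea level: C_s = 14.652 − 0.41022×15 + 0.007991×15² − 7.7774×10⁻⁵×15³ = 10.03 mg/L.
Pressure correction: C_s' = 10.03 × 0.692 = 6.944 mg/L.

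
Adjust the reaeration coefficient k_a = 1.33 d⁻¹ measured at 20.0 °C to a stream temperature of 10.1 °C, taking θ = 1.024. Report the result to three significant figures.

k_a ≈ 1.05 d⁻¹

k_a(T₂) = k_a(T₁) · θ^(T₂−T₁) = 1.33 × 1.024^(10.1−20.0)
= 1.33 × 1.024^-9.90 = 1.33 × 0.7907 = 1.052 d⁻¹.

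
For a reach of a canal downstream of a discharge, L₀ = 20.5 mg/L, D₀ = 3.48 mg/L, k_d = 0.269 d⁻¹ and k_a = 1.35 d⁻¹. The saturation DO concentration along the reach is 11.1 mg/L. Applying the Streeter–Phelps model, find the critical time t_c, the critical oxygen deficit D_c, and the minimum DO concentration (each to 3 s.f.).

With k_a/k_d = 5.019 and 1 − D₀(k_a−k_d)/(k_d L₀) = 0.3178,
t_c = ln(5.019 × 0.3178) / (1.35 − 0.269) = ln(1.595) / 1.081 = 0.4669/1.081 = 0.4319 d.
L(t_c) = L₀ e^(−k_d t_c) = 20.5 × 0.8903 = 18.25 mg/L, and at the critical point k_a D_c = k_d L, so D_c = (0.269/1.35) × 18.25 = 3.637 mg/L.
Minimum DO = C_s − D_c = 11.1 − 3.637 = 7.463 mg/L.

t_c ≈ 0.432 d; D_c ≈ 3.64 mg/L; min DO ≈ 7.46 mg/L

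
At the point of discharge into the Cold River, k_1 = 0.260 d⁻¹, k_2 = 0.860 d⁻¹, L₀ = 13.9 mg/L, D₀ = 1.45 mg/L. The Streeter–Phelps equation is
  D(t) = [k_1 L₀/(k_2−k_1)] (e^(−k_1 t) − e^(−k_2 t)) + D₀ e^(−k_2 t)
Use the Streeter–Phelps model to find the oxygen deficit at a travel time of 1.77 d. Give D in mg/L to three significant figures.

D ≈ 2.80 mg/L

k_1 L₀/(k_2−k_1) = 0.260×13.9/(0.860−0.260) = 3.614/0.6000 = 6.023 mg/L.
e^(−k_1 t) = e^(−0.260×1.770) = 0.6312; e^(−k_2 t) = e^(−0.860×1.770) = 0.2182.
D = 6.023 × (0.6312 − 0.2182) + 1.45 × 0.2182 = 2.487 + 0.3164 = 2.804 mg/L.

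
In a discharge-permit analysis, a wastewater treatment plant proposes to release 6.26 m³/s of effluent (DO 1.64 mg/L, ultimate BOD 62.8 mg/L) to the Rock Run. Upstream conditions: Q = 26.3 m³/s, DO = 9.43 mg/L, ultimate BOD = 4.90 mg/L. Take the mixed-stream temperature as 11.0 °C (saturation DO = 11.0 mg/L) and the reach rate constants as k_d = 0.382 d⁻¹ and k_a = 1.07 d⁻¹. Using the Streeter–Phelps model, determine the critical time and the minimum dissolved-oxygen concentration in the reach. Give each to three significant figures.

Mixed DO = (26.3×9.43 + 6.26×1.64)/(26.3+6.26) = 258.3/32.56 = 7.932 mg/L.
Mixed L₀ = (26.3×4.90 + 6.26×62.8)/(32.56) = 522.0/32.56 = 16.03 mg/L.
Initial deficit D₀ = C_s − DO₀ = 11.0 − 7.932 = 3.068 mg/L.
t_c = (1/0.6880) ln[(1.07/0.382)(1 − 3.068×0.6880/(0.382×16.03))] = 1.453 × ln(1.836) = 0.8829 d.
D_c = (0.382/1.07) × 16.03 × e^(−0.382×0.8829) = 0.3570 × 16.03 × 0.7137 = 4.085 mg/L.
Minimum DO = 11.0 − 4.085 = 6.915 mg/L.

t_c ≈ 0.883 d; minimum DO ≈ 6.92 mg/L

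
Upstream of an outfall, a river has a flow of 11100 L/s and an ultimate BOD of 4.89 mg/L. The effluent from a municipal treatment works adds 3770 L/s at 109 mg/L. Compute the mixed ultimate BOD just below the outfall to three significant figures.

Flow-weighted mixing: C = (Q_r C_r + Q_w C_w)/(Q_r + Q_w)
= (11100×4.89 + 3770×109)/(11100 + 3770) = 465200/14870 = 31.29 mg/L.

31.3 mg/L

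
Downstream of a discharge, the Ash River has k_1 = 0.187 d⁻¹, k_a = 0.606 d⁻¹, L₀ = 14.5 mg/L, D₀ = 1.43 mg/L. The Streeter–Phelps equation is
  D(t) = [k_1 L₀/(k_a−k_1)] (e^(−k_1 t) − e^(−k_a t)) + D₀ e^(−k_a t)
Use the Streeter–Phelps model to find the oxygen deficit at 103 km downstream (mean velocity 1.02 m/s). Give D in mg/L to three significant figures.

D ≈ 2.72 mg/L

Travel time t = x/v = 103 km / (1.02 m/s) = 103000 m / 1.02 m/s = 101000 s = 1.169 d.
k_1 L₀/(k_a−k_1) = 0.187×14.5/(0.606−0.187) = 2.712/0.4190 = 6.471 mg/L.
e^(−k_1 t) = e^(−0.187×1.169) = 0.8037; e^(−k_a t) = e^(−0.606×1.169) = 0.4925.
D = 6.471 × (0.8037 − 0.4925) + 1.43 × 0.4925 = 2.014 + 0.7043 = 2.718 mg/L.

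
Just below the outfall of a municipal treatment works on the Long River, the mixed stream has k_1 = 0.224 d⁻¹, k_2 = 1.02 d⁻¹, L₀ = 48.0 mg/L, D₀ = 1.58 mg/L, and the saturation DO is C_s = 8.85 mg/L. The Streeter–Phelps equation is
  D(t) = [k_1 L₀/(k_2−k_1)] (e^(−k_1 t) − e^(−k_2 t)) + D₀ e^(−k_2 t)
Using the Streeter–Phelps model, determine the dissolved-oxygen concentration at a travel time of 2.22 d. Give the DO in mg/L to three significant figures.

k_1 L₀/(k_2−k_1) = 0.224×48.0/(1.02−0.224) = 10.75/0.7960 = 13.51 mg/L.
e^(−k_1 t) = e^(−0.224×2.220) = 0.6082; e^(−k_2 t) = e^(−1.02×2.220) = 0.1039.
D = 13.51 × (0.6082 − 0.1039) + 1.58 × 0.1039 = 6.812 + 0.1641 = 6.976 mg/L.
DO = C_s − D = 8.85 − 6.976 = 1.874 mg/L.

DO ≈ 1.87 mg/L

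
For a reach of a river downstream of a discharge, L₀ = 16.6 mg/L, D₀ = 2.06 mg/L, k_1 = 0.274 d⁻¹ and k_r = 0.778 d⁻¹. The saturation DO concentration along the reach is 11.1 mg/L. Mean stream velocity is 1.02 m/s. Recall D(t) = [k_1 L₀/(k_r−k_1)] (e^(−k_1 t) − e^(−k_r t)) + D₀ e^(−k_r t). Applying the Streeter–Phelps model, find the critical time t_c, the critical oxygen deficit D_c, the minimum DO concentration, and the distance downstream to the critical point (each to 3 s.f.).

At the critical point dD/dt = 0, so k_1 L₀ e^(−k_1 t) = k_r D. Substituting D(t) from the Streeter–Phelps equation and solving for t gives
t_c = ln[(k_r/k_1)(1 − D₀(k_r−k_1)/(k_1 L₀))] / (k_r−k_1).
Here k_r−k_1 = 0.5040 d⁻¹ and 1 − D₀(k_r−k_1)/(k_1 L₀) = 1 − 2.06×0.5040/(0.274×16.6) = 0.7717, so
t_c = ln(2.839 × 0.7717) / 0.5040 = 0.7845 / 0.5040 = 1.557 d.
L(t_c) = L₀ e^(−k_1 t_c) = 16.6 × 0.6528 = 10.84 mg/L, and at the critical point k_r D_c = k_1 L, so D_c = (0.274/0.778) × 10.84 = 3.816 mg/L.
Minimum DO = C_s − D_c = 11.1 − 3.816 = 7.284 mg/L.
x_c = v t_c = 1.02 m/s × 1.557 d × 86400 s/d = 137200 m ≈ 137 km.

t_c ≈ 1.56 d; D_c ≈ 3.82 mg/L; min DO ≈ 7.28 mg/L; x_c ≈ 137 km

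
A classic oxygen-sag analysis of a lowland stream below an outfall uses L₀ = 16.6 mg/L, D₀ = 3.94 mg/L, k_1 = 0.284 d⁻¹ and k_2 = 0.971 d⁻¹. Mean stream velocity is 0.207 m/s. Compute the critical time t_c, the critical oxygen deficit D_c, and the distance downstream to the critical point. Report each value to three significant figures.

t_c = [1/(k_2−k_1)] ln[(k_2/k_1)(1 − D₀(k_2−k_1)/(k_1 L₀))]
= [1/(0.971−0.284)] ln[(0.971/0.284)(1 − 3.94×0.6870/(0.284×16.6))]
= (1/0.6870) ln[3.419 × 0.4258] = 1.456 × ln(1.456) = 1.456 × 0.3757 = 0.5468 d.
L(t_c) = L₀ e^(−k_1 t_c) = 16.6 × 0.8562 = 14.21 mg/L, and at the critical point k_2 D_c = k_1 L, so D_c = (0.284/0.971) × 14.21 = 4.157 mg/L.
x_c = v t_c = 0.207 m/s × 0.5468 d × 86400 s/d = 9780 m ≈ 9.78 km.

t_c ≈ 0.547 d; D_c ≈ 4.16 mg/L; x_c ≈ 9.78 km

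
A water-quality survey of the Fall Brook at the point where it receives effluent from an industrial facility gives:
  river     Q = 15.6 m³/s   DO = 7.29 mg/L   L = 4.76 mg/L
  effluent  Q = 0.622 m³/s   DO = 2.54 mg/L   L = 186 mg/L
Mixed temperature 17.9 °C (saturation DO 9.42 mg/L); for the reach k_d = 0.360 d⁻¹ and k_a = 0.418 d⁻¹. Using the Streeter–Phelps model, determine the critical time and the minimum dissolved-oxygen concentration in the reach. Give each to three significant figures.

t_c ≈ 2.02 d; minimum DO ≈ 4.54 mg/L

Mixed DO = (15.6×7.29 + 0.622×2.54)/(15.6+0.622) = 115.3/16.22 = 7.108 mg/L.
Mixed L₀ = (15.6×4.76 + 0.622×186)/(16.22) = 189.9/16.22 = 11.71 mg/L.
Initial deficit D₀ = C_s − DO₀ = 9.42 − 7.108 = 2.312 mg/L.
t_c = (1/0.05800) ln[(0.418/0.360)(1 − 2.312×0.05800/(0.360×11.71))] = 17.24 × ln(1.124) = 2.018 d.
D_c = (0.360/0.418) × 11.71 × e^(−0.360×2.018) = 0.8612 × 11.71 × 0.4836 = 4.877 mg/L.
Minimum DO = 9.42 − 4.877 = 4.543 mg/L.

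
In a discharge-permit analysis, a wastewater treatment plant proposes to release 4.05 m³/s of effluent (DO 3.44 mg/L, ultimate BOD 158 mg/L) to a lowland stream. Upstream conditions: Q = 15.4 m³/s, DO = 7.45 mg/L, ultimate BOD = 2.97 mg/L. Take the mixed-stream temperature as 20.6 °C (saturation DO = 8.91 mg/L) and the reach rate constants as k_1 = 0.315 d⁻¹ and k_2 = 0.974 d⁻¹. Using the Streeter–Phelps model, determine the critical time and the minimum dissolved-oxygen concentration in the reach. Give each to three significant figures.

t_c ≈ 1.49 d; minimum DO ≈ 1.78 mg/L

Mixed DO = (15.4×7.45 + 4.05×3.44)/(15.4+4.05) = 128.7/19.45 = 6.615 mg/L.
Mixed L₀ = (15.4×2.97 + 4.05×158)/(19.45) = 685.6/19.45 = 35.25 mg/L.
Initial deficit D₀ = C_s − DO₀ = 8.91 − 6.615 = 2.295 mg/L.
t_c = (1/0.6590) ln[(0.974/0.315)(1 − 2.295×0.6590/(0.315×35.25))] = 1.517 × ln(2.671) = 1.491 d.
D_c = (0.315/0.974) × 35.25 × e^(−0.315×1.491) = 0.3234 × 35.25 × 0.6253 = 7.128 mg/L.
Minimum DO = 8.91 − 7.128 = 1.782 mg/L.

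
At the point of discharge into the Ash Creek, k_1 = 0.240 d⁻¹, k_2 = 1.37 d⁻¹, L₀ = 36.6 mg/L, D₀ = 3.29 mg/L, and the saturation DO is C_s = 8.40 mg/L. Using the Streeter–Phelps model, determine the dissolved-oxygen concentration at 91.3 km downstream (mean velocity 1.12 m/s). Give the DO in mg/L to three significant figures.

Travel time t = x/v = 91.3 km / (1.12 m/s) = 91300 m / 1.12 m/s = 81520 s = 0.9435 d.
k_1 L₀/(k_2−k_1) = 0.240×36.6/(1.37−0.240) = 8.784/1.130 = 7.773 mg/L.
e^(−k_1 t) = e^(−0.240×0.9435) = 0.7974; e^(−k_2 t) = e^(−1.37×0.9435) = 0.2746.
D = 7.773 × (0.7974 − 0.2746) + 3.29 × 0.2746 = 4.064 + 0.9033 = 4.967 mg/L.
DO = C_s − D = 8.40 − 4.967 = 3.433 mg/L.

DO ≈ 3.43 mg/L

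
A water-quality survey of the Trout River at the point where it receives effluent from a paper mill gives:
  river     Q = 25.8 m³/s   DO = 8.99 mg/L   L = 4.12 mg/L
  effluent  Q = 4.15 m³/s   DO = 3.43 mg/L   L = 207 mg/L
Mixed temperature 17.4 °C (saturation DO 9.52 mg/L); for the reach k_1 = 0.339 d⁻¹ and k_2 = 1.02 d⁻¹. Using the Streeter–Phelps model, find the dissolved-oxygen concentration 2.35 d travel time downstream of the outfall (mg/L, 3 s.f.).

DO ≈ 3.63 mg/L

Mixed DO = (25.8×8.99 + 4.15×3.43)/(25.8+4.15) = 246.2/29.95 = 8.220 mg/L.
Mixed L₀ = (25.8×4.12 + 4.15×207)/(29.95) = 965.3/29.95 = 32.23 mg/L.
Initial deficit D₀ = C_s − DO₀ = 9.52 − 8.220 = 1.300 mg/L.
D(2.35) = [0.339×32.23/(1.02−0.339)](e^(−0.339×2.35) − e^(−1.02×2.35)) + 1.300 e^(−1.02×2.35)
= 16.04 × (0.4508 − 0.09099) + 1.300 × 0.09099 = 5.892 mg/L.
DO = 9.52 − 5.892 = 3.628 mg/L.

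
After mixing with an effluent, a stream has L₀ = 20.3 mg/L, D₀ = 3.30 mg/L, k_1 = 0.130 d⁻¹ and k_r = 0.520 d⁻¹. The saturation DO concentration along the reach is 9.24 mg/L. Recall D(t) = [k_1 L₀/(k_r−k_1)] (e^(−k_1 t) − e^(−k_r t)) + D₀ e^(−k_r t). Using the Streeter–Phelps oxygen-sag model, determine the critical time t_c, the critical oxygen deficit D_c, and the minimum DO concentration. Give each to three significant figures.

t_c ≈ 1.84 d; D_c ≈ 4.00 mg/L; min DO ≈ 5.24 mg/L

t_c = [1/(k_r−k_1)] ln[(k_r/k_1)(1 − D₀(k_r−k_1)/(k_1 L₀))]
= [1/(0.520−0.130)] ln[(0.520/0.130)(1 − 3.30×0.3900/(0.130×20.3))]
= (1/0.3900) ln[4.000 × 0.5123] = 2.564 × ln(2.049) = 2.564 × 0.7175 = 1.840 d.
L(t_c) = L₀ e^(−k_1 t_c) = 20.3 × 0.7873 = 15.98 mg/L, and at the critical point k_r D_c = k_1 L, so D_c = (0.130/0.520) × 15.98 = 3.995 mg/L.
Minimum DO = C_s − D_c = 9.24 − 3.995 = 5.245 mg/L.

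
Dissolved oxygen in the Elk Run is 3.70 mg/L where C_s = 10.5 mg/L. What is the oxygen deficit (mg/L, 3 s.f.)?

D = C_s − C = 10.5 − 3.70 = 6.80 mg/L.

D ≈ 6.80 mg/L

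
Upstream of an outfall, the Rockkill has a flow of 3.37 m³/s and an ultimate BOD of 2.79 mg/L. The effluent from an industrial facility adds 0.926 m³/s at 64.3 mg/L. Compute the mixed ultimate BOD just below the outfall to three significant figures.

Flow-weighted mixing: C = (Q_r C_r + Q_w C_w)/(Q_r + Q_w)
= (3.37×2.79 + 0.926×64.3)/(3.37 + 0.926) = 68.94/4.296 = 16.05 mg/L.

16.0 mg/L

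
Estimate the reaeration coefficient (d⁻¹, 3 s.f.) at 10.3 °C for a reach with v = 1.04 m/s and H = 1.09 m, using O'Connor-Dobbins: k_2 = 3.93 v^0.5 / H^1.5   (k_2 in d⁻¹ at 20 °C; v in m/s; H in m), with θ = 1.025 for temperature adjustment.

k_2(20) = 3.93 × 1.04^0.5 / 1.09^1.5 = 3.93 × 1.020 / 1.138 = 3.522 d⁻¹.
k_2(10.3) = 3.522 × 1.025^(10.3−20) = 3.522 × 0.7870 = 2.772 d⁻¹.

k_2 ≈ 2.77 d⁻¹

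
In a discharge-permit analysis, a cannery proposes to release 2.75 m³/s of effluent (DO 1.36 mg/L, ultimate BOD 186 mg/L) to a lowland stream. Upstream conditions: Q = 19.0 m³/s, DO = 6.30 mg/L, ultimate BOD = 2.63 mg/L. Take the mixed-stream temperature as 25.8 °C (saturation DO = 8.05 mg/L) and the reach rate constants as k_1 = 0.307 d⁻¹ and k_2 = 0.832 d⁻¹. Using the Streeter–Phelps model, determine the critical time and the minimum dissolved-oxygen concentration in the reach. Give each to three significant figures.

Mixed DO = (19.0×6.30 + 2.75×1.36)/(19.0+2.75) = 123.4/21.75 = 5.675 mg/L.
Mixed L₀ = (19.0×2.63 + 2.75×186)/(21.75) = 561.5/21.75 = 25.81 mg/L.
Initial deficit D₀ = C_s − DO₀ = 8.05 − 5.675 = 2.375 mg/L.
t_c = (1/0.5250) ln[(0.832/0.307)(1 − 2.375×0.5250/(0.307×25.81))] = 1.905 × ln(2.284) = 1.573 d.
D_c = (0.307/0.832) × 25.81 × e^(−0.307×1.573) = 0.3690 × 25.81 × 0.6170 = 5.877 mg/L.
Minimum DO = 8.05 − 5.877 = 2.173 mg/L.

t_c ≈ 1.57 d; minimum DO ≈ 2.17 mg/L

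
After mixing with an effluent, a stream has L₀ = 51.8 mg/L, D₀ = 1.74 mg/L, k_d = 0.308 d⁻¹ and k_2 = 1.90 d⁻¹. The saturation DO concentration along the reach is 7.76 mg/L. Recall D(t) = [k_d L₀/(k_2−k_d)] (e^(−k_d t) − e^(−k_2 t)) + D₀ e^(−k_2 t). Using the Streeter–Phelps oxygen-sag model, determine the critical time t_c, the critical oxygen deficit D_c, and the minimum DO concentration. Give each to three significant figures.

At the critical point dD/dt = 0, so k_d L₀ e^(−k_d t) = k_2 D. Substituting D(t) from the Streeter–Phelps equation and solving for t gives
t_c = ln[(k_2/k_d)(1 − D₀(k_2−k_d)/(k_d L₀))] / (k_2−k_d).
Here k_2−k_d = 1.592 d⁻¹ and 1 − D₀(k_2−k_d)/(k_d L₀) = 1 − 1.74×1.592/(0.308×51.8) = 0.8264, so
t_c = ln(6.169 × 0.8264) / 1.592 = 1.629 / 1.592 = 1.023 d.
D_c = (k_d/k_2) L₀ e^(−k_d t_c) = (0.308/1.90) × 51.8 × e^(−0.308×1.023) = 0.1621 × 51.8 × 0.7297 = 6.127 mg/L.
Minimum DO = C_s − D_c = 7.76 − 6.127 = 1.633 mg/L.

t_c ≈ 1.02 d; D_c ≈ 6.13 mg/L; min DO ≈ 1.63 mg/L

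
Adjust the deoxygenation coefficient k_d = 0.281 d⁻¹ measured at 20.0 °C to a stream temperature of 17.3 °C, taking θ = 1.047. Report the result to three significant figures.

k_d ≈ 0.248 d⁻¹

k_d(T₂) = k_d(T₁) · θ^(T₂−T₁) = 0.281 × 1.047^(17.3−20.0)
= 0.281 × 1.047^-2.70 = 0.281 × 0.8834 = 0.2482 d⁻¹.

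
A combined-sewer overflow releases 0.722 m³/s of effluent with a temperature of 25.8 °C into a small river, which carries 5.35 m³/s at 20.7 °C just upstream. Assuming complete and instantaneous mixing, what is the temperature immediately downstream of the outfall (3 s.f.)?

Flow-weighted mixing: C = (Q_r C_r + Q_w C_w)/(Q_r + Q_w)
= (5.35×20.7 + 0.722×25.8)/(5.35 + 0.722) = 129.4/6.072 = 21.31 °C.

21.3 °C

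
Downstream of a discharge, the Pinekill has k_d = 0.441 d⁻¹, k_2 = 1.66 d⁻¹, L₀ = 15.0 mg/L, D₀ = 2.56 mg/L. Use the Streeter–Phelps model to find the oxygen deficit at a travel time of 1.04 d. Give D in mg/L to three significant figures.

D ≈ 2.92 mg/L

k_d L₀/(k_2−k_d) = 0.441×15.0/(1.66−0.441) = 6.615/1.219 = 5.427 mg/L.
e^(−k_d t) = e^(−0.441×1.040) = 0.6321; e^(−k_2 t) = e^(−1.66×1.040) = 0.1779.
D = 5.427 × (0.6321 − 0.1779) + 2.56 × 0.1779 = 2.465 + 0.4555 = 2.920 mg/L.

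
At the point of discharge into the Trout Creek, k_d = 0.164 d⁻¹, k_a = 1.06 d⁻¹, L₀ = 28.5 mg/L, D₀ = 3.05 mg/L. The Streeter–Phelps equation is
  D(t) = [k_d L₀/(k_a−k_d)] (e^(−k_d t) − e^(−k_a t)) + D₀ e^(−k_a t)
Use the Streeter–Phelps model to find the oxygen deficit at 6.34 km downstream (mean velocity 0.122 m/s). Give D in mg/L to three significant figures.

D ≈ 3.58 mg/L

Travel time t = x/v = 6.34 km / (0.122 m/s) = 6340 m / 0.122 m/s = 51970 s = 0.6015 d.
k_d L₀/(k_a−k_d) = 0.164×28.5/(1.06−0.164) = 4.674/0.8960 = 5.217 mg/L.
e^(−k_d t) = e^(−0.164×0.6015) = 0.9061; e^(−k_a t) = e^(−1.06×0.6015) = 0.5286.
D = 5.217 × (0.9061 − 0.5286) + 3.05 × 0.5286 = 1.969 + 1.612 = 3.581 mg/L.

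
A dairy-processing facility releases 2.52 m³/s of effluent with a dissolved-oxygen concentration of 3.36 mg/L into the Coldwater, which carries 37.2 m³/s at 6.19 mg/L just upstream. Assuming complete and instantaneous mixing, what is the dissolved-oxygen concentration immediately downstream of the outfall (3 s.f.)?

6.01 mg/L

Flow-weighted mixing: C = (Q_r C_r + Q_w C_w)/(Q_r + Q_w)
= (37.2×6.19 + 2.52×3.36)/(37.2 + 2.52) = 238.7/39.72 = 6.010 mg/L.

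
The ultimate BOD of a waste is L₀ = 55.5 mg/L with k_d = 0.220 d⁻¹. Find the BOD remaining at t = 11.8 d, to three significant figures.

L_t = L₀ e^(−k_d t) = 55.5 × e^(−0.220×11.8) = 55.5 × 0.07457 = 4.139 mg/L.

L ≈ 4.14 mg/L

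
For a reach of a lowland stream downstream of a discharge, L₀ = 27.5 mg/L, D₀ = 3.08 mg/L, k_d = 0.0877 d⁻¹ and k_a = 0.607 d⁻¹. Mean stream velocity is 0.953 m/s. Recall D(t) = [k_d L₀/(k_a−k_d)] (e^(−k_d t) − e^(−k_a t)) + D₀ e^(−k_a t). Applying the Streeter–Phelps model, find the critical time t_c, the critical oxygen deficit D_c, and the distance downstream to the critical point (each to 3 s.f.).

At the critical point dD/dt = 0, so k_d L₀ e^(−k_d t) = k_a D. Substituting D(t) from the Streeter–Phelps equation and solving for t gives
t_c = ln[(k_a/k_d)(1 − D₀(k_a−k_d)/(k_d L₀))] / (k_a−k_d).
Here k_a−k_d = 0.5193 d⁻¹ and 1 − D₀(k_a−k_d)/(k_d L₀) = 1 − 3.08×0.5193/(0.0877×27.5) = 0.3368, so
t_c = ln(6.921 × 0.3368) / 0.5193 = 0.8464 / 0.5193 = 1.630 d.
L(t_c) = L₀ e^(−k_d t_c) = 27.5 × 0.8668 = 23.84 mg/L, and at the critical point k_a D_c = k_d L, so D_c = (0.0877/0.607) × 23.84 = 3.444 mg/L.
x_c = v t_c = 0.953 m/s × 1.630 d × 86400 s/d = 134200 m ≈ 134 km.

t_c ≈ 1.63 d; D_c ≈ 3.44 mg/L; x_c ≈ 134 km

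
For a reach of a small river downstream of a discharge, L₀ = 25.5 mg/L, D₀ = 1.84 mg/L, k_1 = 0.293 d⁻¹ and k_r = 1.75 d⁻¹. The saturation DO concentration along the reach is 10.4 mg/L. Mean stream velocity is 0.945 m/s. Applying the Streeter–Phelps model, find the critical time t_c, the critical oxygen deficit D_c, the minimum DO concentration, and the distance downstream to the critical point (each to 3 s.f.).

t_c = [1/(k_r−k_1)] ln[(k_r/k_1)(1 − D₀(k_r−k_1)/(k_1 L₀))]
= [1/(1.75−0.293)] ln[(1.75/0.293)(1 − 1.84×1.457/(0.293×25.5))]
= (1/1.457) ln[5.973 × 0.6412] = 0.6863 × ln(3.830) = 0.6863 × 1.343 = 0.9216 d.
D_c = (k_1/k_r) L₀ e^(−k_1 t_c) = (0.293/1.75) × 25.5 × e^(−0.293×0.9216) = 0.1674 × 25.5 × 0.7634 = 3.259 mg/L.
Minimum DO = C_s − D_c = 10.4 − 3.259 = 7.141 mg/L.
x_c = v t_c = 0.945 m/s × 0.9216 d × 86400 s/d = 75250 m ≈ 75.2 km.

t_c ≈ 0.922 d; D_c ≈ 3.26 mg/L; min DO ≈ 7.14 mg/L; x_c ≈ 75.2 km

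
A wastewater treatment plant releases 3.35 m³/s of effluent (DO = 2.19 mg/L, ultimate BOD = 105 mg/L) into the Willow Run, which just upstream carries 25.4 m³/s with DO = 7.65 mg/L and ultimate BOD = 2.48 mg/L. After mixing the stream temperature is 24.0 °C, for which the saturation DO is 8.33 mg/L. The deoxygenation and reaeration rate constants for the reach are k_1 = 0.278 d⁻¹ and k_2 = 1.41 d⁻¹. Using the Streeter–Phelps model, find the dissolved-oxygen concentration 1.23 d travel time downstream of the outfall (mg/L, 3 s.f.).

Mixed DO = (25.4×7.65 + 3.35×2.19)/(25.4+3.35) = 201.6/28.75 = 7.014 mg/L.
Mixed L₀ = (25.4×2.48 + 3.35×105)/(28.75) = 414.7/28.75 = 14.43 mg/L.
Initial deficit D₀ = C_s − DO₀ = 8.33 − 7.014 = 1.316 mg/L.
D(1.23) = [0.278×14.43/(1.41−0.278)](e^(−0.278×1.23) − e^(−1.41×1.23)) + 1.316 e^(−1.41×1.23)
= 3.543 × (0.7104 − 0.1765) + 1.316 × 0.1765 = 2.124 mg/L.
DO = 8.33 − 2.124 = 6.206 mg/L.

DO ≈ 6.21 mg/L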